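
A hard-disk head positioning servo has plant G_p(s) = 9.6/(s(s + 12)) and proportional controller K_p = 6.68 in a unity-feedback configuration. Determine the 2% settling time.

T_s ≈ 0.667 s

Closed-loop characteristic equation: s² + 12s + 64.13 = 0, so ω_n = 8.008 rad/s and ζ = 12/(2·8.008) = 0.7493.
2% settling time T_s ≈ 4/(ζω_n) = 4/6 = 0.667 s.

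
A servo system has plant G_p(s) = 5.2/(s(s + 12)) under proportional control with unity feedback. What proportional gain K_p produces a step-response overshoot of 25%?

From %OS = 100·exp(−πζ/√(1−ζ²)) = 25%, ζ = −ln(0.25)/√(π²+ln²(0.25)) = 0.4037.
Characteristic equation s² + 12s + 5.2K_p = 0 gives ζ = 12/(2√(5.2K_p)).
Setting ζ = 0.4037: √(5.2K_p) = 12/(2·0.4037) = 14.86, so K_p = 220.9/5.2 = 42.5.

K_p = 42.5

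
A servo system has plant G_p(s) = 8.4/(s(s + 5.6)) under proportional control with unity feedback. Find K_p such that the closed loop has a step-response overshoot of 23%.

K_p = 5.2

From %OS = 100·exp(−πζ/√(1−ζ²)) = 23%, ζ = −ln(0.23)/√(π²+ln²(0.23)) = 0.4237.
Characteristic equation s² + 5.6s + 8.4K_p = 0 gives ζ = 5.6/(2√(8.4K_p)).
Setting ζ = 0.4237: √(8.4K_p) = 5.6/(2·0.4237) = 6.608, so K_p = 43.66/8.4 = 5.2.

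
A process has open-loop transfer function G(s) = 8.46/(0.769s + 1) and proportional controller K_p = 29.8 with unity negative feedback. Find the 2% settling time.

T_s ≈ 0.0122 s

Closed loop: T(s) = K_p·G/(1+K_p·G) = 252.1/(0.769s + 1 + 252.1), with pole at s = −(1 + 252.1)/0.769 = −329.1.
τ = 1/329.1 = 0.003038 s, so 2% settling time ≈ 4τ = 0.0122 s.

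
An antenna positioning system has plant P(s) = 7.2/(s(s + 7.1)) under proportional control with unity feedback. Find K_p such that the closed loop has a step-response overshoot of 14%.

K_p = 6.22

From %OS = 100·exp(−πζ/√(1−ζ²)) = 14%, ζ = −ln(0.14)/√(π²+ln²(0.14)) = 0.5305.
Characteristic equation s² + 7.1s + 7.2K_p = 0 gives ζ = 7.1/(2√(7.2K_p)).
Setting ζ = 0.5305: √(7.2K_p) = 7.1/(2·0.5305) = 6.692, so K_p = 44.78/7.2 = 6.22.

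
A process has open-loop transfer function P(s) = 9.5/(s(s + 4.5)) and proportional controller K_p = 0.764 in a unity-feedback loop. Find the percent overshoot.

From 1 + K_pP(s) = 0: s² + 4.5s + 7.258 = 0 ⇒ ω_n = 2.694, ζ = 0.8352.
%OS = 100·exp(−πζ/√(1−ζ²)) = 100·exp(−π·0.8352/√0.3025) = 0.848%.

0.848%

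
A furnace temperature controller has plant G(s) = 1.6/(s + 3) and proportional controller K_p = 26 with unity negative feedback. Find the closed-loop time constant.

τ = 0.0224 s

Closed-loop transfer function: T(s) = K_p·G(s)/(1 + K_p·G(s)) = 41.6/(s + 3 + 41.6) = 41.6/(s + 44.6).
Time constant τ = 1/44.6 = 0.0224 s.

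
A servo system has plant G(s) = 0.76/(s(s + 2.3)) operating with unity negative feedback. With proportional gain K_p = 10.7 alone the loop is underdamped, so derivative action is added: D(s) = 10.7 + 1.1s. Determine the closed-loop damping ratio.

ζ = 0.55

Forward path: (10.7 + 1.1s)·0.76/(s(s+2.3)). The closed-loop characteristic equation is s² + (2.3 + 0.76·1.1)s + 0.76·10.7 = 0.
That is s² + 3.136s + 8.132 = 0, so ω_n = 2.852 rad/s and ζ = 3.136/(2·2.852) = 0.5499.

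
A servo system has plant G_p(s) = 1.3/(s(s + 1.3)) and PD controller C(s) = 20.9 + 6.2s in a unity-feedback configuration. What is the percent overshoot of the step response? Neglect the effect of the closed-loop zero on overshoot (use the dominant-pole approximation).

Forward path: (20.9 + 6.2s)·1.3/(s(s+1.3)). The closed-loop characteristic equation is s² + (1.3 + 1.3·6.2)s + 1.3·20.9 = 0.
That is s² + 9.36s + 27.17 = 0, so ω_n = 5.212 rad/s and ζ = 9.36/(2·5.212) = 0.8978.
%OS = 100·exp(−πζ/√(1−ζ²)) = 0.165%.

0.165%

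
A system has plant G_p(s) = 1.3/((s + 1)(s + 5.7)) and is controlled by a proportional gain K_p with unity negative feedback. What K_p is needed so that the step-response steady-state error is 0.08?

The loop is type 0, so e_ss(step) = 1/(1 + K_pos) with K_pos = K_p·G_p(0).
G_p(0) = 0.2281. Require 1/(1 + K_p·0.2281) = 0.08, so 1 + 0.2281·K_p = 12.5.
K_p = (12.5 − 1)/0.2281 = 50.4.

K_p = 50.4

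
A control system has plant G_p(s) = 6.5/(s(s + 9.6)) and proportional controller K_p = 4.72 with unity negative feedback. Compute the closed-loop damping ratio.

ζ = 0.867

With unity feedback the closed-loop characteristic equation is s² + 9.6s + 4.72·6.5 = s² + 9.6s + 30.68 = 0.
Matching s² + 2ζω_n s + ω_n²: ω_n = √30.68 = 5.539 rad/s and 2ζω_n = 9.6, so ζ = 9.6/(2·5.539) = 0.867.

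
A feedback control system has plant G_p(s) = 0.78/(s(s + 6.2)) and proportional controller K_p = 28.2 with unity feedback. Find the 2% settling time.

From 1 + K_pG_p(s) = 0: s² + 6.2s + 22 = 0 ⇒ ω_n = 4.69, ζ = 0.661.
2% settling time T_s ≈ 4/(ζω_n) = 4/3.1 = 1.29 s.

T_s ≈ 1.29 s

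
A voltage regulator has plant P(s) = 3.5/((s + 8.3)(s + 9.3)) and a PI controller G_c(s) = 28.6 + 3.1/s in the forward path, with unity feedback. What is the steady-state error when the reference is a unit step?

0

The open loop G_c(s)P(s) has a pole at the origin (type 1), so the static position error constant is infinite and e_ss = 1/(1+∞) = 0.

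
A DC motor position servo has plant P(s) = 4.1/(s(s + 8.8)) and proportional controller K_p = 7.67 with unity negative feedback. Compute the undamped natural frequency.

1 + K_p·P(s) = 0 gives s² + 8.8s + 31.45 = 0.
Matching s² + 2ζω_n s + ω_n²: ω_n = √31.45 = 5.608 rad/s and 2ζω_n = 8.8, so ζ = 8.8/(2·5.608) = 0.785.

ω_n = 5.61 rad/s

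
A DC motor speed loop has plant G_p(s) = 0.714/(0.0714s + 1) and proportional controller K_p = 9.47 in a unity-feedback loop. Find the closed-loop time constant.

τ = 0.0092 s

Closed loop: T(s) = K_p·G_p/(1+K_p·G_p) = 6.762/(0.0714s + 1 + 6.762), with pole at s = −(1 + 6.762)/0.0714 = −108.7.
Closed-loop time constant τ = 1/108.7 = 0.0092 s.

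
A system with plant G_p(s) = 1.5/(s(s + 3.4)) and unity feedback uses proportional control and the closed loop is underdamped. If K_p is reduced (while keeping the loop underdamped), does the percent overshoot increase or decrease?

decrease

ζ = 3.4/(2√(1.5K_p)) rises as K_p falls; higher damping means less overshoot.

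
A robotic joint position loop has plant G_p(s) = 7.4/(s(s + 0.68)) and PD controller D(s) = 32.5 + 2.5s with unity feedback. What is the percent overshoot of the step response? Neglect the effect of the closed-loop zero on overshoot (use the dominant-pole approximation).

8.44%

Forward path: (32.5 + 2.5s)·7.4/(s(s+0.68)). The closed-loop characteristic equation is s² + (0.68 + 7.4·2.5)s + 7.4·32.5 = 0.
That is s² + 19.18s + 240.5 = 0, so ω_n = 15.51 rad/s and ζ = 19.18/(2·15.51) = 0.6184.
%OS = 100·exp(−πζ/√(1−ζ²)) = 8.44%.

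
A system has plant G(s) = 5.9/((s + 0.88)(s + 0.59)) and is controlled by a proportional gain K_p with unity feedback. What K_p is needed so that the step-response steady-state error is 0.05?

The loop is type 0, so e_ss(step) = 1/(1 + K_pos) with K_pos = K_p·G(0).
G(0) = 11.36. Require 1/(1 + K_p·11.36) = 0.05, so 1 + 11.36·K_p = 20.
K_p = (20 − 1)/11.36 = 1.67.

K_p = 1.67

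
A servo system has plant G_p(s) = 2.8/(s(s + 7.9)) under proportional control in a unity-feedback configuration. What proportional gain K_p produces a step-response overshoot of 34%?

From %OS = 100·exp(−πζ/√(1−ζ²)) = 34%, ζ = −ln(0.34)/√(π²+ln²(0.34)) = 0.3248.
Characteristic equation s² + 7.9s + 2.8K_p = 0 gives ζ = 7.9/(2√(2.8K_p)).
Setting ζ = 0.3248: √(2.8K_p) = 7.9/(2·0.3248) = 12.16, so K_p = 147.9/2.8 = 52.8.

K_p = 52.8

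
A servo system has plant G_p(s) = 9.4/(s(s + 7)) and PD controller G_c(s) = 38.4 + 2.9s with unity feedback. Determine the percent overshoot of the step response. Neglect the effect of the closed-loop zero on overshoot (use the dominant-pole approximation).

0.143%

Forward path: (38.4 + 2.9s)·9.4/(s(s+7)). The closed-loop characteristic equation is s² + (7 + 9.4·2.9)s + 9.4·38.4 = 0.
That is s² + 34.26s + 361 = 0, so ω_n = 19 rad/s and ζ = 34.26/(2·19) = 0.9016.
%OS = 100·exp(−πζ/√(1−ζ²)) = 0.143%.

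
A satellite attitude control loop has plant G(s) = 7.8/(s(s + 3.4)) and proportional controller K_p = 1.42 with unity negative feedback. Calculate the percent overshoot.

15.5%

The closed-loop denominator s² + 3.4s + 11.08 gives ω_n = √11.08 = 3.328 and ζ = 3.4/(2ω_n) = 0.5108.
%OS = 100·exp(−πζ/√(1−ζ²)) = 100·exp(−π·0.5108/√0.7391) = 15.5%.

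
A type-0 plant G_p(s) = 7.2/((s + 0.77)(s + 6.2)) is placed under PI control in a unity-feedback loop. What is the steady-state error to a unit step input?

The PI controller's integrator makes the forward path type 1, so e_ss to a step is zero.

0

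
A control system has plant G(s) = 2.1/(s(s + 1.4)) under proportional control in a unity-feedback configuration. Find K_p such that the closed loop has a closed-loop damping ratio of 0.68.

K_p = 0.505

Closed-loop characteristic equation: s² + 1.4s + K_p·2.1 = 0.
So ω_n = √(2.1K_p) and 2ζω_n = 1.4, giving ζ = 1.4/(2√(2.1K_p)).
Setting ζ = 0.68: √(2.1K_p) = 1.4/(2·0.68) = 1.029, so K_p = 1.06/2.1 = 0.505.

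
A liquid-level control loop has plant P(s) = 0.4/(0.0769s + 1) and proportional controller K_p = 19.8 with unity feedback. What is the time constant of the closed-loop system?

τ = 0.00862 s

Closed loop: T(s) = K_p·P/(1+K_p·P) = 7.92/(0.0769s + 1 + 7.92), with pole at s = −(1 + 7.92)/0.0769 = −116.
Closed-loop time constant τ = 1/116 = 0.00862 s.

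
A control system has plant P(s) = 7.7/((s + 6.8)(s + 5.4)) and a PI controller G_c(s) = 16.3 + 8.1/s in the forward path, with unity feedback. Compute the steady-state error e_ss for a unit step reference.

The open loop G_c(s)P(s) has a pole at the origin (type 1), so the static position error constant is infinite and e_ss = 1/(1+∞) = 0.

0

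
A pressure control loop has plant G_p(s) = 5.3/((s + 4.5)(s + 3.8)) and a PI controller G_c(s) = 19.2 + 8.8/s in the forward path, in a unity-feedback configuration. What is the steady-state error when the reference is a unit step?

0

The open loop G_c(s)G_p(s) has a pole at the origin (type 1), so the static position error constant is infinite and e_ss = 1/(1+∞) = 0.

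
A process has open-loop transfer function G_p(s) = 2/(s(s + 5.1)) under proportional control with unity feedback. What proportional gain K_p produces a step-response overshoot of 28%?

K_p = 23.1

From %OS = 100·exp(−πζ/√(1−ζ²)) = 28%, ζ = −ln(0.28)/√(π²+ln²(0.28)) = 0.3755.
Characteristic equation s² + 5.1s + 2K_p = 0 gives ζ = 5.1/(2√(2K_p)).
Setting ζ = 0.3755: √(2K_p) = 5.1/(2·0.3755) = 6.79, so K_p = 46.11/2 = 23.1.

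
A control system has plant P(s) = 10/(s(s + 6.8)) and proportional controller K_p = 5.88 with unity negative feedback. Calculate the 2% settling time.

Closed-loop characteristic equation: s² + 6.8s + 58.8 = 0, so ω_n = 7.668 rad/s and ζ = 6.8/(2·7.668) = 0.4434.
2% settling time T_s ≈ 4/(ζω_n) = 4/3.4 = 1.18 s.

T_s ≈ 1.18 s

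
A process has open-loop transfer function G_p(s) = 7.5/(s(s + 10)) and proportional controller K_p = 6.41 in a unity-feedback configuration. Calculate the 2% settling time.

From 1 + K_pG_p(s) = 0: s² + 10s + 48.08 = 0 ⇒ ω_n = 6.934, ζ = 0.7211.
2% settling time T_s ≈ 4/(ζω_n) = 4/5 = 0.8 s.

T_s ≈ 0.8 s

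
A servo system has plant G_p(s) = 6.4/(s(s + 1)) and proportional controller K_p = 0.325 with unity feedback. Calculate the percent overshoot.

Closed-loop characteristic equation: s² + 1s + 2.08 = 0, so ω_n = 1.442 rad/s and ζ = 1/(2·1.442) = 0.3467.
%OS = 100·exp(−πζ/√(1−ζ²)) = 100·exp(−π·0.3467/√0.8798) = 31.3%.

31.3%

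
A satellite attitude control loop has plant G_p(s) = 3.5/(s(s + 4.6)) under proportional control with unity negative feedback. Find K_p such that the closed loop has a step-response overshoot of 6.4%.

From %OS = 100·exp(−πζ/√(1−ζ²)) = 6.4%, ζ = −ln(0.064)/√(π²+ln²(0.064)) = 0.6585.
Characteristic equation s² + 4.6s + 3.5K_p = 0 gives ζ = 4.6/(2√(3.5K_p)).
Setting ζ = 0.6585: √(3.5K_p) = 4.6/(2·0.6585) = 3.493, so K_p = 12.2/3.5 = 3.49.

K_p = 3.49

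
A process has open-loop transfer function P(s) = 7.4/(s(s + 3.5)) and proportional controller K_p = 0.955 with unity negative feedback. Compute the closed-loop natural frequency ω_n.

With unity feedback the closed-loop characteristic equation is s² + 3.5s + 0.955·7.4 = s² + 3.5s + 7.067 = 0.
So ω_n² = 7.067 ⇒ ω_n = 2.658 rad/s, and ζ = 3.5/(2ω_n) = 0.658.

ω_n = 2.66 rad/s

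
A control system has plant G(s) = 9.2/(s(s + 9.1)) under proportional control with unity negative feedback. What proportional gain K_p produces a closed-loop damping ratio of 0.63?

Closed-loop characteristic equation: s² + 9.1s + K_p·9.2 = 0.
So ω_n = √(9.2K_p) and 2ζω_n = 9.1, giving ζ = 9.1/(2√(9.2K_p)).
Setting ζ = 0.63: √(9.2K_p) = 9.1/(2·0.63) = 7.222, so K_p = 52.16/9.2 = 5.67.

K_p = 5.67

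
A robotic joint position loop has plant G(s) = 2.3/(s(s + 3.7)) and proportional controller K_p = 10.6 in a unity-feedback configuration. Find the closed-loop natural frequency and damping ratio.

ω_n = 4.94 rad/s, ζ = 0.375

1 + K_p·G(s) = 0 gives s² + 3.7s + 24.38 = 0.
So ω_n² = 24.38 ⇒ ω_n = 4.938 rad/s, and ζ = 3.7/(2ω_n) = 0.375.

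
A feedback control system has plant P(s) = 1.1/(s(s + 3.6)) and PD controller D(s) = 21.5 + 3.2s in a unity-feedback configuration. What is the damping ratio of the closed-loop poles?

ζ = 0.732

Forward path: (21.5 + 3.2s)·1.1/(s(s+3.6)). The closed-loop characteristic equation is s² + (3.6 + 1.1·3.2)s + 1.1·21.5 = 0.
That is s² + 7.12s + 23.65 = 0, so ω_n = 4.863 rad/s and ζ = 7.12/(2·4.863) = 0.732.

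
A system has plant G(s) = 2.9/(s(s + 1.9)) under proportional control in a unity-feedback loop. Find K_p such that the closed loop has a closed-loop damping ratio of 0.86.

Closed-loop characteristic equation: s² + 1.9s + K_p·2.9 = 0.
So ω_n = √(2.9K_p) and 2ζω_n = 1.9, giving ζ = 1.9/(2√(2.9K_p)).
Setting ζ = 0.86: √(2.9K_p) = 1.9/(2·0.86) = 1.105, so K_p = 1.22/2.9 = 0.421.

K_p = 0.421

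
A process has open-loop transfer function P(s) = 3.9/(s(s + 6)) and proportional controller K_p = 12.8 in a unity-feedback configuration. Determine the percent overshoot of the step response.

The closed-loop denominator s² + 6s + 49.92 gives ω_n = √49.92 = 7.065 and ζ = 6/(2ω_n) = 0.4246.
%OS = 100·exp(−πζ/√(1−ζ²)) = 100·exp(−π·0.4246/√0.8197) = 22.9%.

22.9%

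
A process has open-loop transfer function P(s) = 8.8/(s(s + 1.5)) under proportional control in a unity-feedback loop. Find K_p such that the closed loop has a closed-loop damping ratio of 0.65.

K_p = 0.151

Closed-loop characteristic equation: s² + 1.5s + K_p·8.8 = 0.
So ω_n = √(8.8K_p) and 2ζω_n = 1.5, giving ζ = 1.5/(2√(8.8K_p)).
Setting ζ = 0.65: √(8.8K_p) = 1.5/(2·0.65) = 1.154, so K_p = 1.331/8.8 = 0.151.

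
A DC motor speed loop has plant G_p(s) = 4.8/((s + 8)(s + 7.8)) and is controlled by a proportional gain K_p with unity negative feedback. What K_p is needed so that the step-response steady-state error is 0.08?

For a type-0 loop with proportional control, e_ss = 1/(1 + K_p·G_p(0)).
G_p(0) = 0.07692. Require 1/(1 + K_p·0.07692) = 0.08, so 1 + 0.07692·K_p = 12.5.
K_p = (12.5 − 1)/0.07692 = 150.

K_p = 150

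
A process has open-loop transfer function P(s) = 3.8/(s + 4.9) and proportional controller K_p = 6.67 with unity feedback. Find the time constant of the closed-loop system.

τ = 0.0331 s

Closed-loop transfer function: T(s) = K_p·P(s)/(1 + K_p·P(s)) = 25.35/(s + 4.9 + 25.35) = 25.35/(s + 30.25).
Time constant τ = 1/30.25 = 0.0331 s.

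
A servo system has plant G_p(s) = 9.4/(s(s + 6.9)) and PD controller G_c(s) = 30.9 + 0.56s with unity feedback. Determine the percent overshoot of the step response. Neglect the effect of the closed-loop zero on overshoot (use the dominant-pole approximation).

30.1%

Forward path: (30.9 + 0.56s)·9.4/(s(s+6.9)). The closed-loop characteristic equation is s² + (6.9 + 9.4·0.56)s + 9.4·30.9 = 0.
That is s² + 12.16s + 290.5 = 0, so ω_n = 17.04 rad/s and ζ = 12.16/(2·17.04) = 0.3569.
%OS = 100·exp(−πζ/√(1−ζ²)) = 30.1%.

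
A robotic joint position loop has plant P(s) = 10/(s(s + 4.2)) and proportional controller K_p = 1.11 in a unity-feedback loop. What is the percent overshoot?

7.8%

Closed-loop characteristic equation: s² + 4.2s + 11.1 = 0, so ω_n = 3.332 rad/s and ζ = 4.2/(2·3.332) = 0.6303.
%OS = 100·exp(−πζ/√(1−ζ²)) = 100·exp(−π·0.6303/√0.6027) = 7.8%.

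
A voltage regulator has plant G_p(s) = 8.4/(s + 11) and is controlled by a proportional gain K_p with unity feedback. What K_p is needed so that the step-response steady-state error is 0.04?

K_p = 31.4

Steady-state error for a unit step on this type-0 loop is 1/(1 + K_p·G_p(0)).
G_p(0) = 0.7636. Require 1/(1 + K_p·0.7636) = 0.04, so 1 + 0.7636·K_p = 25.
K_p = (25 − 1)/0.7636 = 31.4.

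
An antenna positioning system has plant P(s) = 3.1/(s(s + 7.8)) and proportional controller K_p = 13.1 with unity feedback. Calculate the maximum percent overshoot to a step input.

8.79%

From 1 + K_pP(s) = 0: s² + 7.8s + 40.61 = 0 ⇒ ω_n = 6.373, ζ = 0.612.
%OS = 100·exp(−πζ/√(1−ζ²)) = 100·exp(−π·0.612/√0.6255) = 8.79%.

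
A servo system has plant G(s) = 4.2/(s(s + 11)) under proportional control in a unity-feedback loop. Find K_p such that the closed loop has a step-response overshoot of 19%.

K_p = 33

From %OS = 100·exp(−πζ/√(1−ζ²)) = 19%, ζ = −ln(0.19)/√(π²+ln²(0.19)) = 0.4673.
Characteristic equation s² + 11s + 4.2K_p = 0 gives ζ = 11/(2√(4.2K_p)).
Setting ζ = 0.4673: √(4.2K_p) = 11/(2·0.4673) = 11.77, so K_p = 138.5/4.2 = 33.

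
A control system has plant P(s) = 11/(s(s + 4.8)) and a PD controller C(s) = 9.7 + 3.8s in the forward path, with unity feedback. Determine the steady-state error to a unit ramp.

The loop has one pole at the origin (type 1). Velocity error constant K_v = lim_{s→0} s·C(s)P(s) = 9.7·11/4.8 = 22.23.
Steady-state error to a unit ramp: e_ss = 1/K_v = 0.045.

0.045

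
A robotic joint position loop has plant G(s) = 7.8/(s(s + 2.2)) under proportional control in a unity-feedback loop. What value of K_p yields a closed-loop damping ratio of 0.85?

Closed-loop characteristic equation: s² + 2.2s + K_p·7.8 = 0.
So ω_n = √(7.8K_p) and 2ζω_n = 2.2, giving ζ = 2.2/(2√(7.8K_p)).
Setting ζ = 0.85: √(7.8K_p) = 2.2/(2·0.85) = 1.294, so K_p = 1.675/7.8 = 0.215.

K_p = 0.215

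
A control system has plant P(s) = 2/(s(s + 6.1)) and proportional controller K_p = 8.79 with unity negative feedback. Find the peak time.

T_p = 1.09 s

Closed-loop characteristic equation: s² + 6.1s + 17.58 = 0, so ω_n = 4.193 rad/s and ζ = 6.1/(2·4.193) = 0.7274.
Damped frequency ω_d = ω_n√(1−ζ²) = 2.877 rad/s, so peak time T_p = π/ω_d = 1.09 s.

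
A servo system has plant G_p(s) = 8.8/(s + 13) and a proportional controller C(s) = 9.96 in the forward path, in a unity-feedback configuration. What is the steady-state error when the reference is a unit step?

The loop is type 0. Static position error constant K_pos = C(0)·G_p(0) = 9.96·0.6769 = 6.742.
Steady-state error to a unit step: e_ss = 1/(1+K_pos) = 1/7.742 = 0.129.

0.129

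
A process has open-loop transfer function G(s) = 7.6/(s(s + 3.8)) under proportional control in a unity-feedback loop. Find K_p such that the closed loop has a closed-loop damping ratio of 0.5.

K_p = 1.9

Closed-loop characteristic equation: s² + 3.8s + K_p·7.6 = 0.
So ω_n = √(7.6K_p) and 2ζω_n = 3.8, giving ζ = 3.8/(2√(7.6K_p)).
Setting ζ = 0.5: √(7.6K_p) = 3.8/(2·0.5) = 3.8, so K_p = 14.44/7.6 = 1.9.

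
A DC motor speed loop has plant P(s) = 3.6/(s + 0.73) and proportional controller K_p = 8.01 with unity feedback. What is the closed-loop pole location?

Closed-loop transfer function: T(s) = K_p·P(s)/(1 + K_p·P(s)) = 28.84/(s + 0.73 + 28.84) = 28.84/(s + 29.57).
The closed-loop pole is at s = −29.57.

s = -29.57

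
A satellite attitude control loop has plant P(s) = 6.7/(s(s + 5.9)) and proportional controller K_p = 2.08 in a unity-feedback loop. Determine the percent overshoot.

From 1 + K_pP(s) = 0: s² + 5.9s + 13.94 = 0 ⇒ ω_n = 3.733, ζ = 0.7902.
%OS = 100·exp(−πζ/√(1−ζ²)) = 100·exp(−π·0.7902/√0.3755) = 1.74%.

1.74%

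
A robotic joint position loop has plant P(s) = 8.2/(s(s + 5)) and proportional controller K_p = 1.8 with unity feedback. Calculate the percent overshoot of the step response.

Closed-loop characteristic equation: s² + 5s + 14.76 = 0, so ω_n = 3.842 rad/s and ζ = 5/(2·3.842) = 0.6507.
%OS = 100·exp(−πζ/√(1−ζ²)) = 100·exp(−π·0.6507/√0.5766) = 6.77%.

6.77%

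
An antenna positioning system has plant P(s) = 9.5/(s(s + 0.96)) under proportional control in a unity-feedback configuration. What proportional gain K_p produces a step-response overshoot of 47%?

From %OS = 100·exp(−πζ/√(1−ζ²)) = 47%, ζ = −ln(0.47)/√(π²+ln²(0.47)) = 0.2337.
Characteristic equation s² + 0.96s + 9.5K_p = 0 gives ζ = 0.96/(2√(9.5K_p)).
Setting ζ = 0.2337: √(9.5K_p) = 0.96/(2·0.2337) = 2.054, so K_p = 4.219/9.5 = 0.444.

K_p = 0.444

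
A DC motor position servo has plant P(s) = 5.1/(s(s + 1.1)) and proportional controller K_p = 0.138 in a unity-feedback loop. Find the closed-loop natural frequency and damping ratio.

The closed-loop denominator is s(s+1.1) + 0.138·5.1 = s² + 1.1s + 0.7038.
Matching s² + 2ζω_n s + ω_n²: ω_n = √0.7038 = 0.8389 rad/s and 2ζω_n = 1.1, so ζ = 1.1/(2·0.8389) = 0.656.

ω_n = 0.839 rad/s, ζ = 0.656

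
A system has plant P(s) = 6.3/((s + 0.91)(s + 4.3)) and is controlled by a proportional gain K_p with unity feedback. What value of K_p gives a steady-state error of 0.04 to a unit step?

For a type-0 loop with proportional control, e_ss = 1/(1 + K_p·P(0)).
P(0) = 1.61. Require 1/(1 + K_p·1.61) = 0.04, so 1 + 1.61·K_p = 25.
K_p = (25 − 1)/1.61 = 14.9.

K_p = 14.9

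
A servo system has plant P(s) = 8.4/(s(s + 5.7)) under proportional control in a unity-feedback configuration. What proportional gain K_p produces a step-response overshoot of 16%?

K_p = 3.81

From %OS = 100·exp(−πζ/√(1−ζ²)) = 16%, ζ = −ln(0.16)/√(π²+ln²(0.16)) = 0.5039.
Characteristic equation s² + 5.7s + 8.4K_p = 0 gives ζ = 5.7/(2√(8.4K_p)).
Setting ζ = 0.5039: √(8.4K_p) = 5.7/(2·0.5039) = 5.656, so K_p = 31.99/8.4 = 3.81.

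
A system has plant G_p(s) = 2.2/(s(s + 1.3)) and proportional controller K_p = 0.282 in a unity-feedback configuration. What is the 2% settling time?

From 1 + K_pG_p(s) = 0: s² + 1.3s + 0.6204 = 0 ⇒ ω_n = 0.7877, ζ = 0.8252.
2% settling time T_s ≈ 4/(ζω_n) = 4/0.65 = 6.15 s.

T_s ≈ 6.15 s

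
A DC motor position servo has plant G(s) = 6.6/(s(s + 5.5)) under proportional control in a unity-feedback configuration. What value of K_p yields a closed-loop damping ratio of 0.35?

K_p = 9.35

Closed-loop characteristic equation: s² + 5.5s + K_p·6.6 = 0.
So ω_n = √(6.6K_p) and 2ζω_n = 5.5, giving ζ = 5.5/(2√(6.6K_p)).
Setting ζ = 0.35: √(6.6K_p) = 5.5/(2·0.35) = 7.857, so K_p = 61.73/6.6 = 9.35.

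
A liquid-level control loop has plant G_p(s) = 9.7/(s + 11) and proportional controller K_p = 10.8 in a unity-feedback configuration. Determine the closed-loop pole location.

s = -115.8

Closed-loop transfer function: T(s) = K_p·G_p(s)/(1 + K_p·G_p(s)) = 104.8/(s + 11 + 104.8) = 104.8/(s + 115.8).
The closed-loop pole is at s = −115.8.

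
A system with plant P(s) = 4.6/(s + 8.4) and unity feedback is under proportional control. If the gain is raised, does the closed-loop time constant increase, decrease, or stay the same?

Closed-loop pole is at s = −(8.4+K_p·4.6); larger K_p moves it further left, so τ = 1/(8.4+K_p·4.6) decreases.

decrease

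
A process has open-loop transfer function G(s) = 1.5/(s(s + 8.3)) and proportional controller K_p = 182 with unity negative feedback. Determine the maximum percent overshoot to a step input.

From 1 + K_pG(s) = 0: s² + 8.3s + 273 = 0 ⇒ ω_n = 16.52, ζ = 0.2512.
%OS = 100·exp(−πζ/√(1−ζ²)) = 100·exp(−π·0.2512/√0.9369) = 44.3%.

44.3%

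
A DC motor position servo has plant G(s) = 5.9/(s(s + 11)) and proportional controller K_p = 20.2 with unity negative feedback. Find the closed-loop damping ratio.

ζ = 0.504

1 + K_p·G(s) = 0 gives s² + 11s + 119.2 = 0.
Matching s² + 2ζω_n s + ω_n²: ω_n = √119.2 = 10.92 rad/s and 2ζω_n = 11, so ζ = 11/(2·10.92) = 0.504.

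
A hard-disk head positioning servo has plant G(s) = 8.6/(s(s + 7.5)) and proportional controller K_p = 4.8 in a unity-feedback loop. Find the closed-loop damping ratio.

With unity feedback the closed-loop characteristic equation is s² + 7.5s + 4.8·8.6 = s² + 7.5s + 41.28 = 0.
Matching s² + 2ζω_n s + ω_n²: ω_n = √41.28 = 6.425 rad/s and 2ζω_n = 7.5, so ζ = 7.5/(2·6.425) = 0.584.

ζ = 0.584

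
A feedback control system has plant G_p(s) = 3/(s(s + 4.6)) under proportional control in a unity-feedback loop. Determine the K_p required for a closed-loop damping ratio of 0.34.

K_p = 15.3

Closed-loop characteristic equation: s² + 4.6s + K_p·3 = 0.
So ω_n = √(3K_p) and 2ζω_n = 4.6, giving ζ = 4.6/(2√(3K_p)).
Setting ζ = 0.34: √(3K_p) = 4.6/(2·0.34) = 6.765, so K_p = 45.76/3 = 15.3.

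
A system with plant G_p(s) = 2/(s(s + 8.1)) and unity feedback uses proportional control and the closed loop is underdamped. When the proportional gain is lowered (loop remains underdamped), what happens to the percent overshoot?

ζ = 8.1/(2√(2K_p)) rises as K_p falls; higher damping means less overshoot.

decrease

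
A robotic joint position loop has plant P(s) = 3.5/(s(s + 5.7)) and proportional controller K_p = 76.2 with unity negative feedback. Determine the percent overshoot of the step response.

The closed-loop denominator s² + 5.7s + 266.7 gives ω_n = √266.7 = 16.33 and ζ = 5.7/(2ω_n) = 0.1745.
%OS = 100·exp(−πζ/√(1−ζ²)) = 100·exp(−π·0.1745/√0.9695) = 57.3%.

57.3%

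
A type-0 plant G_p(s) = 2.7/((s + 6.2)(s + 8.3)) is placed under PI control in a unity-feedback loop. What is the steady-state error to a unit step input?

The PI controller's integrator makes the forward path type 1, so e_ss to a step is zero.

0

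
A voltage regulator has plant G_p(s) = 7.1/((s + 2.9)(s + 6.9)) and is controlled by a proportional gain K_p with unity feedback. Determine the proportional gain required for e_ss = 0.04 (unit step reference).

K_p = 67.6

The loop is type 0, so e_ss(step) = 1/(1 + K_pos) with K_pos = K_p·G_p(0).
G_p(0) = 0.3548. Require 1/(1 + K_p·0.3548) = 0.04, so 1 + 0.3548·K_p = 25.
K_p = (25 − 1)/0.3548 = 67.6.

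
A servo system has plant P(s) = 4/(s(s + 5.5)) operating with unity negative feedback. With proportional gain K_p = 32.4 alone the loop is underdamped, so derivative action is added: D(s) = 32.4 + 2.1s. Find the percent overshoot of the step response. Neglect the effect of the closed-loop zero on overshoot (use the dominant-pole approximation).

Forward path: (32.4 + 2.1s)·4/(s(s+5.5)). The closed-loop characteristic equation is s² + (5.5 + 4·2.1)s + 4·32.4 = 0.
That is s² + 13.9s + 129.6 = 0, so ω_n = 11.38 rad/s and ζ = 13.9/(2·11.38) = 0.6105.
%OS = 100·exp(−πζ/√(1−ζ²)) = 8.88%.

8.88%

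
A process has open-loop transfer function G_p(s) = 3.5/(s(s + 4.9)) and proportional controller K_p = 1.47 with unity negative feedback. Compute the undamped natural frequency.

ω_n = 2.27 rad/s

1 + K_p·G_p(s) = 0 gives s² + 4.9s + 5.145 = 0.
So ω_n² = 5.145 ⇒ ω_n = 2.268 rad/s, and ζ = 4.9/(2ω_n) = 1.08.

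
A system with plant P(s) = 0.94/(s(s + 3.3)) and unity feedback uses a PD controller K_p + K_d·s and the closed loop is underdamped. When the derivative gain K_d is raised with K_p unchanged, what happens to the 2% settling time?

decrease

Characteristic equation s² + (3.3 + 0.94K_d)s + 0.94K_p = 0: raising K_d increases ζω_n = (3.3+0.94K_d)/2 while the loop stays underdamped, so T_s ≈ 4/(ζω_n) decreases.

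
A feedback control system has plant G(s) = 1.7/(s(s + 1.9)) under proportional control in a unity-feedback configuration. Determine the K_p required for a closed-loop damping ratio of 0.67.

K_p = 1.18

Closed-loop characteristic equation: s² + 1.9s + K_p·1.7 = 0.
So ω_n = √(1.7K_p) and 2ζω_n = 1.9, giving ζ = 1.9/(2√(1.7K_p)).
Setting ζ = 0.67: √(1.7K_p) = 1.9/(2·0.67) = 1.418, so K_p = 2.01/1.7 = 1.18.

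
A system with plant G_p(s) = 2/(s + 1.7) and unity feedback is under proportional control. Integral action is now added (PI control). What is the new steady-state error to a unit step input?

The integrator makes K_pos = lim_{s→0} C(s)G(s) infinite, so e_ss = 1/(1+K_pos) = 0.

0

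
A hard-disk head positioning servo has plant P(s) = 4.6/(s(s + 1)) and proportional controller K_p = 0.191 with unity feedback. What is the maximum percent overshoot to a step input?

From 1 + K_pP(s) = 0: s² + 1s + 0.8786 = 0 ⇒ ω_n = 0.9373, ζ = 0.5334.
%OS = 100·exp(−πζ/√(1−ζ²)) = 100·exp(−π·0.5334/√0.7155) = 13.8%.

13.8%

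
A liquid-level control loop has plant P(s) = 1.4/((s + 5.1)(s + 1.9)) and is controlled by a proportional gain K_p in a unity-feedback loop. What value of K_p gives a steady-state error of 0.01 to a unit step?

K_p = 685

Steady-state error for a unit step on this type-0 loop is 1/(1 + K_p·P(0)).
P(0) = 0.1445. Require 1/(1 + K_p·0.1445) = 0.01, so 1 + 0.1445·K_p = 100.
K_p = (100 − 1)/0.1445 = 685.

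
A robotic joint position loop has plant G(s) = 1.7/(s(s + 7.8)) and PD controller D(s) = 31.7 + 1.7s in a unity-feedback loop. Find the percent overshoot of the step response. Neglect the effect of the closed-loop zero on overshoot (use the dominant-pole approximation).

Forward path: (31.7 + 1.7s)·1.7/(s(s+7.8)). The closed-loop characteristic equation is s² + (7.8 + 1.7·1.7)s + 1.7·31.7 = 0.
That is s² + 10.69s + 53.89 = 0, so ω_n = 7.341 rad/s and ζ = 10.69/(2·7.341) = 0.7281.
%OS = 100·exp(−πζ/√(1−ζ²)) = 3.55%.

3.55%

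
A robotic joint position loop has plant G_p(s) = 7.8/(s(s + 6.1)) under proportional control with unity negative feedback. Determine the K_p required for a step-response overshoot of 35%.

From %OS = 100·exp(−πζ/√(1−ζ²)) = 35%, ζ = −ln(0.35)/√(π²+ln²(0.35)) = 0.3169.
Characteristic equation s² + 6.1s + 7.8K_p = 0 gives ζ = 6.1/(2√(7.8K_p)).
Setting ζ = 0.3169: √(7.8K_p) = 6.1/(2·0.3169) = 9.623, so K_p = 92.61/7.8 = 11.9.

K_p = 11.9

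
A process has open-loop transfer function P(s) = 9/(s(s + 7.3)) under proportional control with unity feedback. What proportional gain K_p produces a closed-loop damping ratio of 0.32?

Closed-loop characteristic equation: s² + 7.3s + K_p·9 = 0.
So ω_n = √(9K_p) and 2ζω_n = 7.3, giving ζ = 7.3/(2√(9K_p)).
Setting ζ = 0.32: √(9K_p) = 7.3/(2·0.32) = 11.41, so K_p = 130.1/9 = 14.5.

K_p = 14.5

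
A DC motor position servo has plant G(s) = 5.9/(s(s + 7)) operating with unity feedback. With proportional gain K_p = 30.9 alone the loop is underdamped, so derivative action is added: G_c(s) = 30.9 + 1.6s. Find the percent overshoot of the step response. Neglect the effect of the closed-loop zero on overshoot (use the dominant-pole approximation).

8.97%

Forward path: (30.9 + 1.6s)·5.9/(s(s+7)). The closed-loop characteristic equation is s² + (7 + 5.9·1.6)s + 5.9·30.9 = 0.
That is s² + 16.44s + 182.3 = 0, so ω_n = 13.5 rad/s and ζ = 16.44/(2·13.5) = 0.6088.
%OS = 100·exp(−πζ/√(1−ζ²)) = 8.97%.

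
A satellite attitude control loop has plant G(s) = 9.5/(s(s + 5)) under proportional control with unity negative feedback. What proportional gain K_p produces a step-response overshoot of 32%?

K_p = 5.66

From %OS = 100·exp(−πζ/√(1−ζ²)) = 32%, ζ = −ln(0.32)/√(π²+ln²(0.32)) = 0.341.
Characteristic equation s² + 5s + 9.5K_p = 0 gives ζ = 5/(2√(9.5K_p)).
Setting ζ = 0.341: √(9.5K_p) = 5/(2·0.341) = 7.332, so K_p = 53.76/9.5 = 5.66.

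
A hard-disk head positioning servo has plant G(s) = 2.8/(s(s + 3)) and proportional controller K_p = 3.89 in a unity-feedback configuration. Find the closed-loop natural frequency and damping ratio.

ω_n = 3.3 rad/s, ζ = 0.455

The closed-loop denominator is s(s+3) + 3.89·2.8 = s² + 3s + 10.89.
Matching s² + 2ζω_n s + ω_n²: ω_n = √10.89 = 3.3 rad/s and 2ζω_n = 3, so ζ = 3/(2·3.3) = 0.455.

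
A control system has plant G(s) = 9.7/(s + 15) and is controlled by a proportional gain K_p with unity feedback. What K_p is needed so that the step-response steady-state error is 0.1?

K_p = 13.9

Steady-state error for a unit step on this type-0 loop is 1/(1 + K_p·G(0)).
G(0) = 0.6467. Require 1/(1 + K_p·0.6467) = 0.1, so 1 + 0.6467·K_p = 10.
K_p = (10 − 1)/0.6467 = 13.9.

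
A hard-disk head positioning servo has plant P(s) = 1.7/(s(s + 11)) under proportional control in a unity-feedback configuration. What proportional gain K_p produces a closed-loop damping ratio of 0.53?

Closed-loop characteristic equation: s² + 11s + K_p·1.7 = 0.
So ω_n = √(1.7K_p) and 2ζω_n = 11, giving ζ = 11/(2√(1.7K_p)).
Setting ζ = 0.53: √(1.7K_p) = 11/(2·0.53) = 10.38, so K_p = 107.7/1.7 = 63.3.

K_p = 63.3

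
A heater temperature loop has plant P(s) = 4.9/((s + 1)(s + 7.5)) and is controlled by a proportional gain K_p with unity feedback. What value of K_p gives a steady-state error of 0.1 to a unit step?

K_p = 13.8

For a type-0 loop with proportional control, e_ss = 1/(1 + K_p·P(0)).
P(0) = 0.6533. Require 1/(1 + K_p·0.6533) = 0.1, so 1 + 0.6533·K_p = 10.
K_p = (10 − 1)/0.6533 = 13.8.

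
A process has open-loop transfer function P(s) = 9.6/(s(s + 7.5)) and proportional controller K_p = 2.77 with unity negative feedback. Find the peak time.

From 1 + K_pP(s) = 0: s² + 7.5s + 26.59 = 0 ⇒ ω_n = 5.157, ζ = 0.7272.
Damped frequency ω_d = ω_n√(1−ζ²) = 3.54 rad/s, so peak time T_p = π/ω_d = 0.888 s.

T_p = 0.888 s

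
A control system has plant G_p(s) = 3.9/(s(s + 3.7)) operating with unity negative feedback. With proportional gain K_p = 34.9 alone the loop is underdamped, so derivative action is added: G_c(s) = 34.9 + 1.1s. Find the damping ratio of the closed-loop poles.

ζ = 0.342

Forward path: (34.9 + 1.1s)·3.9/(s(s+3.7)). The closed-loop characteristic equation is s² + (3.7 + 3.9·1.1)s + 3.9·34.9 = 0.
That is s² + 7.99s + 136.1 = 0, so ω_n = 11.67 rad/s and ζ = 7.99/(2·11.67) = 0.3424.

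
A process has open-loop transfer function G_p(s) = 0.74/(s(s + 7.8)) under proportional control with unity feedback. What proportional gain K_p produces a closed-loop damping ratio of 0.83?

Closed-loop characteristic equation: s² + 7.8s + K_p·0.74 = 0.
So ω_n = √(0.74K_p) and 2ζω_n = 7.8, giving ζ = 7.8/(2√(0.74K_p)).
Setting ζ = 0.83: √(0.74K_p) = 7.8/(2·0.83) = 4.699, so K_p = 22.08/0.74 = 29.8.

K_p = 29.8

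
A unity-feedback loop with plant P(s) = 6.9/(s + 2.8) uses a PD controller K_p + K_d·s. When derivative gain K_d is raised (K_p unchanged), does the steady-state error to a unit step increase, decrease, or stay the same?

K_d affects only the transient (the s-coefficient); the DC loop gain, and hence e_ss, depends only on K_p.

unchanged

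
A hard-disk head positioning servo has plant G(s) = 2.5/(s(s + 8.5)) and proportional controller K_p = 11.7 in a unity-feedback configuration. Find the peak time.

T_p = 0.939 s

From 1 + K_pG(s) = 0: s² + 8.5s + 29.25 = 0 ⇒ ω_n = 5.408, ζ = 0.7858.
Damped frequency ω_d = ω_n√(1−ζ²) = 3.345 rad/s, so peak time T_p = π/ω_d = 0.939 s.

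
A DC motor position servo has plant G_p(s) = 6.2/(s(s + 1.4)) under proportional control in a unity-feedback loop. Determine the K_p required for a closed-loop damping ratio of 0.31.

Closed-loop characteristic equation: s² + 1.4s + K_p·6.2 = 0.
So ω_n = √(6.2K_p) and 2ζω_n = 1.4, giving ζ = 1.4/(2√(6.2K_p)).
Setting ζ = 0.31: √(6.2K_p) = 1.4/(2·0.31) = 2.258, so K_p = 5.099/6.2 = 0.822.

K_p = 0.822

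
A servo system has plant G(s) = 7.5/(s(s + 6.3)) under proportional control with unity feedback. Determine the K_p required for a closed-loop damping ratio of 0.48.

K_p = 5.74

Closed-loop characteristic equation: s² + 6.3s + K_p·7.5 = 0.
So ω_n = √(7.5K_p) and 2ζω_n = 6.3, giving ζ = 6.3/(2√(7.5K_p)).
Setting ζ = 0.48: √(7.5K_p) = 6.3/(2·0.48) = 6.562, so K_p = 43.07/7.5 = 5.74.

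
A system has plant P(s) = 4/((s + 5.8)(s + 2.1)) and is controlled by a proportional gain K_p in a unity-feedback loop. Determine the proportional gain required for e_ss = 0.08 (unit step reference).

The loop is type 0, so e_ss(step) = 1/(1 + K_pos) with K_pos = K_p·P(0).
P(0) = 0.3284. Require 1/(1 + K_p·0.3284) = 0.08, so 1 + 0.3284·K_p = 12.5.
K_p = (12.5 − 1)/0.3284 = 35.

K_p = 35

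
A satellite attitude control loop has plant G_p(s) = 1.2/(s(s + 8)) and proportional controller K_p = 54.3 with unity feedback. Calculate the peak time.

T_p = 0.448 s

The closed-loop denominator s² + 8s + 65.16 gives ω_n = √65.16 = 8.072 and ζ = 8/(2ω_n) = 0.4955.
Damped frequency ω_d = ω_n√(1−ζ²) = 7.011 rad/s, so peak time T_p = π/ω_d = 0.448 s.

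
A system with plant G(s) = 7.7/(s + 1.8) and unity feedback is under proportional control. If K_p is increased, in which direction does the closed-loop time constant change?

The closed-loop bandwidth 1.8+K_p·7.7 grows with K_p, so τ shrinks.

decrease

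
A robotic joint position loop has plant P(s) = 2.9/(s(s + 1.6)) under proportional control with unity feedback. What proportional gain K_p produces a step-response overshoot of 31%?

From %OS = 100·exp(−πζ/√(1−ζ²)) = 31%, ζ = −ln(0.31)/√(π²+ln²(0.31)) = 0.3493.
Characteristic equation s² + 1.6s + 2.9K_p = 0 gives ζ = 1.6/(2√(2.9K_p)).
Setting ζ = 0.3493: √(2.9K_p) = 1.6/(2·0.3493) = 2.29, so K_p = 5.245/2.9 = 1.81.

K_p = 1.81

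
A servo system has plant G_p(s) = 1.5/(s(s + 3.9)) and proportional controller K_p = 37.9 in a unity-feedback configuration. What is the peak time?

Closed-loop characteristic equation: s² + 3.9s + 56.85 = 0, so ω_n = 7.54 rad/s and ζ = 3.9/(2·7.54) = 0.2586.
Damped frequency ω_d = ω_n√(1−ζ²) = 7.283 rad/s, so peak time T_p = π/ω_d = 0.431 s.

T_p = 0.431 s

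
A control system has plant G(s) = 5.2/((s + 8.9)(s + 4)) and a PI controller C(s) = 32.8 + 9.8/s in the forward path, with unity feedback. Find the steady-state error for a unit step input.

The open loop C(s)G(s) has a pole at the origin (type 1), so the static position error constant is infinite and e_ss = 1/(1+∞) = 0.

0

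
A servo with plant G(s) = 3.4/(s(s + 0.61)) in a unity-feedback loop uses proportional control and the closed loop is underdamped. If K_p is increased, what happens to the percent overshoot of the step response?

ζ = 0.61/(2√(3.4K_p)) decreases as K_p grows; lower damping means more overshoot.

increase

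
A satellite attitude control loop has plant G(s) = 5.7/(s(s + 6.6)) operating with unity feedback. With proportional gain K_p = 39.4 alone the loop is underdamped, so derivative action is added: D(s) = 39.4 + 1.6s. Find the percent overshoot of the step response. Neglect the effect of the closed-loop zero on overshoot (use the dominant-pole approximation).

14.4%

Forward path: (39.4 + 1.6s)·5.7/(s(s+6.6)). The closed-loop characteristic equation is s² + (6.6 + 5.7·1.6)s + 5.7·39.4 = 0.
That is s² + 15.72s + 224.6 = 0, so ω_n = 14.99 rad/s and ζ = 15.72/(2·14.99) = 0.5245.
%OS = 100·exp(−πζ/√(1−ζ²)) = 14.4%.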